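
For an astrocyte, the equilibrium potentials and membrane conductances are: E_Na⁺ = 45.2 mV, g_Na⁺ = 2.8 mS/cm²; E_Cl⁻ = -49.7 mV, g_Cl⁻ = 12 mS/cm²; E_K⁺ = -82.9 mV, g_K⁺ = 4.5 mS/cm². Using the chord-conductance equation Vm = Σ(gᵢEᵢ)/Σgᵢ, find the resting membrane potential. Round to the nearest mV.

-44 mV

Σ gᵢEᵢ = 2.8·(45.2) + 12·(-49.7) + 4.5·(-82.9) = -842.89
Σ gᵢ = 2.8 + 12 + 4.5 = 19.3
Vm = -842.89 / 19.3 = -43.67 mV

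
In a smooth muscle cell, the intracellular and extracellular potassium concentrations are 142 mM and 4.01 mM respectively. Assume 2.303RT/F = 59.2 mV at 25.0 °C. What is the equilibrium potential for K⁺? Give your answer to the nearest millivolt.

-92 mV

E = (59.2/z) · log₁₀([K⁺]_out/[K⁺]_in) with z = +1.
= (59.2/1) · log₁₀(4.01/142) = 59.20 · log₁₀(0.02824)
= 59.20 · (-1.5491) = -91.71 mV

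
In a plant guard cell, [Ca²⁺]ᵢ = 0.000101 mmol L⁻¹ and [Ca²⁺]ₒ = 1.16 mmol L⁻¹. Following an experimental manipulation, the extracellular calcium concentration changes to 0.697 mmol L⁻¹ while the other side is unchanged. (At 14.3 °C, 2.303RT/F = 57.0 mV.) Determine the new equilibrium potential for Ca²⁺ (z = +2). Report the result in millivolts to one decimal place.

109.4 mV

After the shift: [Ca²⁺]_out = 0.697, [Ca²⁺]_in = 0.000101 mmol L⁻¹.
E_new = (57.0/2)·log₁₀(0.697/0.000101) = 28.50 · (3.8389) = 109.41 mV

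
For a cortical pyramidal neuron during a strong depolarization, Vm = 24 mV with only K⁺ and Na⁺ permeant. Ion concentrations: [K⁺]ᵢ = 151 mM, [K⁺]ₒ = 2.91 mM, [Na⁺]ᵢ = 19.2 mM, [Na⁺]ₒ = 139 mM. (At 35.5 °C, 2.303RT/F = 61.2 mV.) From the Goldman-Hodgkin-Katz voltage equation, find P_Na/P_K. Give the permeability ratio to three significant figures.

4.03

Let α = P_Na/P_K. GHK: Vm = 61.2·log₁₀[(Kₒ + α·Naₒ)/(Kᵢ + α·Naᵢ)].
10^(Vm/61.2) = 10^(24.0/61.2) = 2.4669
So 2.4669·(Kᵢ + α·Naᵢ) = Kₒ + α·Naₒ → α = (2.4669·151.0 − 2.91) / (139.0 − 2.4669·19.2)
α = (372.5 − 2.91) / (139.0 − 47.37) = 369.6/91.63 = 4.033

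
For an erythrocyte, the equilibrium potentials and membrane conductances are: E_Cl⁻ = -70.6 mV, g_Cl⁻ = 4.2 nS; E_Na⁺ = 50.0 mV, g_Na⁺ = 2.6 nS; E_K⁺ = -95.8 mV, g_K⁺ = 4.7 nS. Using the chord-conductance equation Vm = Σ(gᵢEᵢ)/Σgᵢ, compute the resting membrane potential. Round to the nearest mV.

-54 mV

Σ gᵢEᵢ = 4.2·(-70.6) + 2.6·(50.0) + 4.7·(-95.8) = -616.78
Σ gᵢ = 4.2 + 2.6 + 4.7 = 11.5
Vm = -616.78 / 11.5 = -53.63 mV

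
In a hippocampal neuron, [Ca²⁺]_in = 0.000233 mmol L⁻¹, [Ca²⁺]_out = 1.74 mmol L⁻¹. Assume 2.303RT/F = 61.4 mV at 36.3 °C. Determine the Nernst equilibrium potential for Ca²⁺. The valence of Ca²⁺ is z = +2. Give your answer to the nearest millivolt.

E = (61.4/z) · log₁₀([Ca²⁺]_out/[Ca²⁺]_in) with z = +2.
= (61.4/2) · log₁₀(1.74/0.000233) = 30.70 · log₁₀(7468)
= 30.70 · (3.8732) = 118.91 mV

119 mV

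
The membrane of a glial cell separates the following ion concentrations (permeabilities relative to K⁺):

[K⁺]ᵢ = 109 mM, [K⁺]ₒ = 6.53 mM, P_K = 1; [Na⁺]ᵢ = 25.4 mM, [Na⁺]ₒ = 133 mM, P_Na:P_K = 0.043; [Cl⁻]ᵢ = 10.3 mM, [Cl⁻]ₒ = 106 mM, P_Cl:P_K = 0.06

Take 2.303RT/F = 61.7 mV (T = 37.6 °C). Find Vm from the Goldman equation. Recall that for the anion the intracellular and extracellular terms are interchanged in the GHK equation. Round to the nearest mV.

Vm = 61.7 · log₁₀[(Σ P·[cation]ₒ + Σ P·[anion]ᵢ) / (Σ P·[cation]ᵢ + Σ P·[anion]ₒ)]
Numerator = 1×6.53 + 0.043×133 + 0.06×10.3 = 12.87
Denominator = 1×109 + 0.043×25.4 + 0.06×106 = 116.5
Vm = 61.7 · log₁₀(0.11049) = 61.7 × (-0.9567) = -59.03 mV

-59 mV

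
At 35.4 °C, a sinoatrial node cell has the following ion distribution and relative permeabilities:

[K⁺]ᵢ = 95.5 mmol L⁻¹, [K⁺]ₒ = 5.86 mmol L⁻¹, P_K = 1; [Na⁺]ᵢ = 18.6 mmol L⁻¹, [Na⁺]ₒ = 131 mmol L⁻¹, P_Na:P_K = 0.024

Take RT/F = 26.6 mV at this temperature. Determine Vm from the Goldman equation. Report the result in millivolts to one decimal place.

-62.9 mV

Vm = 26.6 · ln[(Σ P·[cation]ₒ + Σ P·[anion]ᵢ) / (Σ P·[cation]ᵢ + Σ P·[anion]ₒ)]
Numerator = 1×5.86 + 0.024×131 = 9.004
Denominator = 1×95.5 + 0.024×18.6 = 95.95
Vm = 26.6 · ln(0.093844) = 26.6 × (-2.3661) = -62.94 mV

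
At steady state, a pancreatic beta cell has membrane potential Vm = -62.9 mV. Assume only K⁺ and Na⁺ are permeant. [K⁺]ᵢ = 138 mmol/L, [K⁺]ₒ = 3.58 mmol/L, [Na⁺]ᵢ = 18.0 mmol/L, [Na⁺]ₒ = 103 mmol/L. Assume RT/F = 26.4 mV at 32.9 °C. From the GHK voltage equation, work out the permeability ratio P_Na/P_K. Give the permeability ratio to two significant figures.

Let α = P_Na/P_K. GHK: Vm = 26.4·ln[(Kₒ + α·Naₒ)/(Kᵢ + α·Naᵢ)].
e^(Vm/26.4) = e^(-62.9/26.4) = 0.092312
So 0.092312·(Kᵢ + α·Naᵢ) = Kₒ + α·Naₒ → α = (0.092312·138.0 − 3.58) / (103.0 − 0.092312·18.0)
α = (12.74 − 3.58) / (103.0 − 1.662) = 9.159/101.3 = 0.09038

0.090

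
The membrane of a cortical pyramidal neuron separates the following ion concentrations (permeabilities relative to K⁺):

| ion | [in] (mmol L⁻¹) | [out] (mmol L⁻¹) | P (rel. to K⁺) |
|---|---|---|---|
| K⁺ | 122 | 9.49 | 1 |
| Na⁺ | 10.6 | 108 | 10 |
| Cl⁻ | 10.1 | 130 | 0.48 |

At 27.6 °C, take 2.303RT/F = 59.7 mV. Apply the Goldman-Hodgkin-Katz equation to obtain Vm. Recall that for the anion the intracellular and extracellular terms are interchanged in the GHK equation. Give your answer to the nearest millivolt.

34 mV

Vm = 59.7 · log₁₀[(Σ P·[cation]ₒ + Σ P·[anion]ᵢ) / (Σ P·[cation]ᵢ + Σ P·[anion]ₒ)]
Numerator = 1×9.49 + 10×108 + 0.48×10.1 = 1094
Denominator = 1×122 + 10×10.6 + 0.48×130 = 290.4
Vm = 59.7 · log₁₀(3.7684) = 59.7 × (0.5762) = 34.40 mV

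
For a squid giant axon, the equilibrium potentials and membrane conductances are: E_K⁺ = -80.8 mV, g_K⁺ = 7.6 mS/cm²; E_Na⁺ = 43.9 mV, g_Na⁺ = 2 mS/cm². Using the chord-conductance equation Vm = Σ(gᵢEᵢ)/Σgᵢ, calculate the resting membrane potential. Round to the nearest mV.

Σ gᵢEᵢ = 7.6·(-80.8) + 2·(43.9) = -526.28
Σ gᵢ = 7.6 + 2 = 9.6
Vm = -526.28 / 9.6 = -54.82 mV

-55 mV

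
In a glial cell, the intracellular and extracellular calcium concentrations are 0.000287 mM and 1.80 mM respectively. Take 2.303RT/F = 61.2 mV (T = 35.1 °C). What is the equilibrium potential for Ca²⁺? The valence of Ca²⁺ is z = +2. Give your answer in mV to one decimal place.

E = (61.2/z) · log₁₀([Ca²⁺]_out/[Ca²⁺]_in) with z = +2.
= (61.2/2) · log₁₀(1.80/0.000287) = 30.60 · log₁₀(6272)
= 30.60 · (3.7974) = 116.20 mV

116.2 mV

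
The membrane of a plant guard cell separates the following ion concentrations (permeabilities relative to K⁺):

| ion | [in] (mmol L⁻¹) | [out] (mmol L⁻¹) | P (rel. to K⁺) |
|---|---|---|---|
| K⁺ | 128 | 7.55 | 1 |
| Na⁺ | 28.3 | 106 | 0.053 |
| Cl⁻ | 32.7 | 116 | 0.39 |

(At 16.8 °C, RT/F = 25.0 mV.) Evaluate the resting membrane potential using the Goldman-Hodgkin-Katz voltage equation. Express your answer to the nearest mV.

Vm = 25.0 · ln[(Σ P·[cation]ₒ + Σ P·[anion]ᵢ) / (Σ P·[cation]ᵢ + Σ P·[anion]ₒ)]
Numerator = 1×7.55 + 0.053×106 + 0.39×32.7 = 25.92
Denominator = 1×128 + 0.053×28.3 + 0.39×116 = 174.7
Vm = 25.0 · ln(0.14834) = 25.0 × (-1.9082) = -47.71 mV

-48 mV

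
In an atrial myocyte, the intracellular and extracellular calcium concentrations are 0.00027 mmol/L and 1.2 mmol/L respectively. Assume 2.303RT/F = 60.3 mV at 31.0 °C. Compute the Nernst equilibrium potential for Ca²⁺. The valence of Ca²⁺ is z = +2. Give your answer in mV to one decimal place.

110.0 mV

E = (60.3/z) · log₁₀([Ca²⁺]_out/[Ca²⁺]_in) with z = +2.
= (60.3/2) · log₁₀(1.2/0.00027) = 30.15 · log₁₀(4444)
= 30.15 · (3.6478) = 109.98 mV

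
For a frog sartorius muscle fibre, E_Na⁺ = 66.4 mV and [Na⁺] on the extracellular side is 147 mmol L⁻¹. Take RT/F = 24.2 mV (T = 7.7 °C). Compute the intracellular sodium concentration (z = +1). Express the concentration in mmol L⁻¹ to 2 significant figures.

Nernst: E = (24.2/1) · ln([out]/[in]), so ln([out]/[in]) = 66.4 × 1 / 24.2 = 2.7438.
[out]/[in] = e^(2.7438) = 15.55.
[in] = 147 / 15.55 = 9.456 mmol L⁻¹.

9.5 mmol L⁻¹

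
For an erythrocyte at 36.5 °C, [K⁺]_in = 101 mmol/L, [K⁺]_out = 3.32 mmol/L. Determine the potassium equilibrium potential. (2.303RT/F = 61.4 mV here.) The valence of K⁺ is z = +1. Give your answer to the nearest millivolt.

-91 mV

E = (61.4/z) · log₁₀([K⁺]_out/[K⁺]_in) with z = +1.
= (61.4/1) · log₁₀(3.32/101) = 61.40 · log₁₀(0.03287)
= 61.40 · (-1.4832) = -91.07 mV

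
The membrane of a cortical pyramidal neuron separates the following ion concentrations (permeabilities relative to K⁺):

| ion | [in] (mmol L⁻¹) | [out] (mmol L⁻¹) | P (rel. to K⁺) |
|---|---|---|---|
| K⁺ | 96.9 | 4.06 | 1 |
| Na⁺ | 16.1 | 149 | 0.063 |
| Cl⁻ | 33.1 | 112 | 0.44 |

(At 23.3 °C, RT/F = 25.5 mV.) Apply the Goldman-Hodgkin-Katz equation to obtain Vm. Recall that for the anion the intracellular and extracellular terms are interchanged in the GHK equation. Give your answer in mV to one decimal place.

-42.3 mV

Vm = 25.5 · ln[(Σ P·[cation]ₒ + Σ P·[anion]ᵢ) / (Σ P·[cation]ᵢ + Σ P·[anion]ₒ)]
Numerator = 1×4.06 + 0.063×149 + 0.44×33.1 = 28.01
Denominator = 1×96.9 + 0.063×16.1 + 0.44×112 = 147.2
Vm = 25.5 · ln(0.1903) = 25.5 × (-1.6592) = -42.31 mV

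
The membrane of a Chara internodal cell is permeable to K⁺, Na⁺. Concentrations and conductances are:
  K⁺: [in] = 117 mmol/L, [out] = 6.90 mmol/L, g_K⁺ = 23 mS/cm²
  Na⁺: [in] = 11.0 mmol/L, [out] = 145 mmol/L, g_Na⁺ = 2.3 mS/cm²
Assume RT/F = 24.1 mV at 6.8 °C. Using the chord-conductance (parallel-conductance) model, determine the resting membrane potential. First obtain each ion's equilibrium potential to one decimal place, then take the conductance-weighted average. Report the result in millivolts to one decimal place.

E_K⁺ = (24.1/1)·ln(6.90/117) = -68.2 mV
E_Na⁺ = (24.1/1)·ln(145/11.0) = 62.2 mV
Vm = (Σ gᵢEᵢ)/(Σ gᵢ) = (23·-68.2 + 2.3·62.2) / (23 + 2.3)
= -1425.54 / 25.3 = -56.35 mV

-56.3 mV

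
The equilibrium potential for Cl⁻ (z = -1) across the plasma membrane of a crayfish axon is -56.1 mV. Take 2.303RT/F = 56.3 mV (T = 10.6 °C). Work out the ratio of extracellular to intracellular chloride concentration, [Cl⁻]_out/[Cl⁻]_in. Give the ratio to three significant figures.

9.92

log₁₀([out]/[in]) = E·z/(56.3) = -56.1 × -1 / 56.3 = 0.9964
[out]/[in] = 10^(0.9964) = 9.919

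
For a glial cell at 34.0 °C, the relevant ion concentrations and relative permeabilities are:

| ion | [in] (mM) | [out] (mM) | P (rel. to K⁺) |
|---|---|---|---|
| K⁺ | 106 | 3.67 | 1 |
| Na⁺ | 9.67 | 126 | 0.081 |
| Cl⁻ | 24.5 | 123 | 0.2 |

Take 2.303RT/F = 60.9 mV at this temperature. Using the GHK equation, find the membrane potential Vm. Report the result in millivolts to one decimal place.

-51.5 mV

Vm = 60.9 · log₁₀[(Σ P·[cation]ₒ + Σ P·[anion]ᵢ) / (Σ P·[cation]ᵢ + Σ P·[anion]ₒ)]
Numerator = 1×3.67 + 0.081×126 + 0.2×24.5 = 18.78
Denominator = 1×106 + 0.081×9.67 + 0.2×123 = 131.4
Vm = 60.9 · log₁₀(0.14291) = 60.9 × (-0.8449) = -51.46 mV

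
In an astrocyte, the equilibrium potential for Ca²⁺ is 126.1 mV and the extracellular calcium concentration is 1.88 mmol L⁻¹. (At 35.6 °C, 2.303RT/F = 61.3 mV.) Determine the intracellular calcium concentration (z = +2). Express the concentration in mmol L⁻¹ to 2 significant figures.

Nernst: E = (61.3/2) · log₁₀([out]/[in]), so log₁₀([out]/[in]) = 126.1 × 2 / 61.3 = 4.1142.
[out]/[in] = 10^(4.1142) = 1.301e+04.
[in] = 1.88 / 1.301e+04 = 0.0001445 mmol L⁻¹.

0.00014 mmol L⁻¹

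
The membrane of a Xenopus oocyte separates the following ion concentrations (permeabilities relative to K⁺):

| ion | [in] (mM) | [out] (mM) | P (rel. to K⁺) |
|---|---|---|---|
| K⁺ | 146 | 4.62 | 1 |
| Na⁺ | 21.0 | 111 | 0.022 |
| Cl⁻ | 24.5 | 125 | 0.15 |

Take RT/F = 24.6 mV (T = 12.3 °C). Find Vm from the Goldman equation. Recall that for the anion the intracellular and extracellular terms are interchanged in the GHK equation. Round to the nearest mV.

Vm = 24.6 · ln[(Σ P·[cation]ₒ + Σ P·[anion]ᵢ) / (Σ P·[cation]ᵢ + Σ P·[anion]ₒ)]
Numerator = 1×4.62 + 0.022×111 + 0.15×24.5 = 10.74
Denominator = 1×146 + 0.022×21.0 + 0.15×125 = 165.2
Vm = 24.6 · ln(0.064989) = 24.6 × (-2.7335) = -67.24 mV

-67 mV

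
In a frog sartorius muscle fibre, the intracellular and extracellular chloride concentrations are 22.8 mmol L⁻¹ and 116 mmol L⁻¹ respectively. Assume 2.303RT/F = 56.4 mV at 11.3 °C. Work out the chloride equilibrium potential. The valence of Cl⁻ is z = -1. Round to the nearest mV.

E = (56.4/z) · log₁₀([Cl⁻]_out/[Cl⁻]_in) with z = -1.
For an anion, dividing by z = -1 reverses the sign.
= (56.4/-1) · log₁₀(116/22.8) = -56.40 · log₁₀(5.088)
= -56.40 · (0.7065) = -39.85 mV

-40 mV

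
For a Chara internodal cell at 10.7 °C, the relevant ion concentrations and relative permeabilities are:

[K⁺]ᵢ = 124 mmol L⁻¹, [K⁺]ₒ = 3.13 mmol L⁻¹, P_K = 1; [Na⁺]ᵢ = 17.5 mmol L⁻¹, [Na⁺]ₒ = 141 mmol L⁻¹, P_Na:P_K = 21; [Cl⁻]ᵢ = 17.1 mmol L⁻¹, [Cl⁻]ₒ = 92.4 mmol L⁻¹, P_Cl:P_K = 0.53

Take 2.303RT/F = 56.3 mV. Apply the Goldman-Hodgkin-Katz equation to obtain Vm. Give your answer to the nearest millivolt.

42 mV

Vm = 56.3 · log₁₀[(Σ P·[cation]ₒ + Σ P·[anion]ᵢ) / (Σ P·[cation]ᵢ + Σ P·[anion]ₒ)]
Numerator = 1×3.13 + 21×141 + 0.53×17.1 = 2973
Denominator = 1×124 + 21×17.5 + 0.53×92.4 = 540.5
Vm = 56.3 · log₁₀(5.5011) = 56.3 × (0.7404) = 41.69 mV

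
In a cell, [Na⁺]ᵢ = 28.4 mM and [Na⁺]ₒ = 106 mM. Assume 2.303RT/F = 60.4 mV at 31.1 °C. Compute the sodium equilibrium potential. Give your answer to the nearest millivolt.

E = (60.4/z) · log₁₀([Na⁺]_out/[Na⁺]_in) with z = +1.
= (60.4/1) · log₁₀(106/28.4) = 60.40 · log₁₀(3.732)
= 60.40 · (0.5720) = 34.55 mV

35 mV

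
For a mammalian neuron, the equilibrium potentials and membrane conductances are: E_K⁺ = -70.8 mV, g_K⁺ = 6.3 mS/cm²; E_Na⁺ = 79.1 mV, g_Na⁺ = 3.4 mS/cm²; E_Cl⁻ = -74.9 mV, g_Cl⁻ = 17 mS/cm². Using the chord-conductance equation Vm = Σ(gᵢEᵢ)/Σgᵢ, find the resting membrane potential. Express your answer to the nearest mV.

-54 mV

Σ gᵢEᵢ = 6.3·(-70.8) + 3.4·(79.1) + 17·(-74.9) = -1450.40
Σ gᵢ = 6.3 + 3.4 + 17 = 26.7
Vm = -1450.40 / 26.7 = -54.32 mV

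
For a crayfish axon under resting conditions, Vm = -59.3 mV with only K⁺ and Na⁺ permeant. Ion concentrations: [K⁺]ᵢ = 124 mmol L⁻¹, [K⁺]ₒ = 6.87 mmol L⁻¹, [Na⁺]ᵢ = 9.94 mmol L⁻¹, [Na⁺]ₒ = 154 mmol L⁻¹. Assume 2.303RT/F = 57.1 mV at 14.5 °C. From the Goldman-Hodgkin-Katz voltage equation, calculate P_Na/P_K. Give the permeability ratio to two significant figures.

Let α = P_Na/P_K. GHK: Vm = 57.1·log₁₀[(Kₒ + α·Naₒ)/(Kᵢ + α·Naᵢ)].
10^(Vm/57.1) = 10^(-59.3/57.1) = 0.091511
So 0.091511·(Kᵢ + α·Naᵢ) = Kₒ + α·Naₒ → α = (0.091511·124.0 − 6.87) / (154.0 − 0.091511·9.94)
α = (11.35 − 6.87) / (154.0 − 0.9096) = 4.477/153.1 = 0.02925

0.029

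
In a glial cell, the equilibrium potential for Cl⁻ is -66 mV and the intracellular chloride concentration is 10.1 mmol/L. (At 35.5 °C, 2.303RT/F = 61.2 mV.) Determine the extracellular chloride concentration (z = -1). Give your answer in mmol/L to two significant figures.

Nernst: E = (61.2/-1) · log₁₀([out]/[in]), so log₁₀([out]/[in]) = -66.0 × -1 / 61.2 = 1.0784.
[out]/[in] = 10^(1.0784) = 11.98.
[out] = 11.98 × 10.1 = 121 mmol/L.

120 mmol/L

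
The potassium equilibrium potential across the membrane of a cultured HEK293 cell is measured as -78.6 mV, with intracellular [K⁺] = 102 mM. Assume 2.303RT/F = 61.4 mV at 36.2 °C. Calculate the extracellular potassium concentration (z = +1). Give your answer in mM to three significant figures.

Nernst: E = (61.4/1) · log₁₀([out]/[in]), so log₁₀([out]/[in]) = -78.6 × 1 / 61.4 = -1.2801.
[out]/[in] = 10^(-1.2801) = 0.05247.
[out] = 0.05247 × 102 = 5.351 mM.

5.35 mM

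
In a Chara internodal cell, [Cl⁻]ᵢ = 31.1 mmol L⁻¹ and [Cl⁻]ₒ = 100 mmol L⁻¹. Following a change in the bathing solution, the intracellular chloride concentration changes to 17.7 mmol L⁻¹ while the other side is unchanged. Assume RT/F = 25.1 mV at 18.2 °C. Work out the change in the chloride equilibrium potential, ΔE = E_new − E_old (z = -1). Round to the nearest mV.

-14 mV

E_old = (25.1/-1)·ln(100/31.1) = -29.32 mV
E_new = (25.1/-1)·ln(100/17.7) = -43.46 mV
ΔE = -43.46 − (-29.32) = -14.15 mV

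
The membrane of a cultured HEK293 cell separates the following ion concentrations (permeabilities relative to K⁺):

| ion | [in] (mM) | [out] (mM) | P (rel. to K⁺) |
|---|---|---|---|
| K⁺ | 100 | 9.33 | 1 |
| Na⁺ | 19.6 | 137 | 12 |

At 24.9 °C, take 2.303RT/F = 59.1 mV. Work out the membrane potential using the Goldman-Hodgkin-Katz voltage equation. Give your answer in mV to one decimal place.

Vm = 59.1 · log₁₀[(Σ P·[cation]ₒ + Σ P·[anion]ᵢ) / (Σ P·[cation]ᵢ + Σ P·[anion]ₒ)]
Numerator = 1×9.33 + 12×137 = 1653
Denominator = 1×100 + 12×19.6 = 335.2
Vm = 59.1 · log₁₀(4.9324) = 59.1 × (0.6931) = 40.96 mV

41.0 mV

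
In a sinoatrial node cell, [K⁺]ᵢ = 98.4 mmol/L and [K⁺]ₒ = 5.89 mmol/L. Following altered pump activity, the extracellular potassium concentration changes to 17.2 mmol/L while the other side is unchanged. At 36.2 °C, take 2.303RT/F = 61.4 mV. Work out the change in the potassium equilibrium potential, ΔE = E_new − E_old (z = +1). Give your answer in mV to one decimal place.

E_old = (61.4/1)·log₁₀(5.89/98.4) = -75.08 mV
E_new = (61.4/1)·log₁₀(17.2/98.4) = -46.51 mV
ΔE = -46.51 − (-75.08) = 28.58 mV

28.6 mV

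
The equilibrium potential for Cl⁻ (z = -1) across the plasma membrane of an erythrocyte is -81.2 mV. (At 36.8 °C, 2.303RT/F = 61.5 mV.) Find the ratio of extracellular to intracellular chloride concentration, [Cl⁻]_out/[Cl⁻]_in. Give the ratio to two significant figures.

log₁₀([out]/[in]) = E·z/(61.5) = -81.2 × -1 / 61.5 = 1.3203
[out]/[in] = 10^(1.3203) = 20.91

21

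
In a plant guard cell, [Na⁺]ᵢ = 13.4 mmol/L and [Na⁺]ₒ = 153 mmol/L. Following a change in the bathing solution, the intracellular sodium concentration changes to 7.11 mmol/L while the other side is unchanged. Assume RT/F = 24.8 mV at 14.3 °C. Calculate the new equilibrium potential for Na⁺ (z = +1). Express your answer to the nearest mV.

After the shift: [Na⁺]_out = 153, [Na⁺]_in = 7.11 mmol/L.
E_new = (24.8/1)·ln(153/7.11) = 24.80 · (3.0689) = 76.11 mV

76 mV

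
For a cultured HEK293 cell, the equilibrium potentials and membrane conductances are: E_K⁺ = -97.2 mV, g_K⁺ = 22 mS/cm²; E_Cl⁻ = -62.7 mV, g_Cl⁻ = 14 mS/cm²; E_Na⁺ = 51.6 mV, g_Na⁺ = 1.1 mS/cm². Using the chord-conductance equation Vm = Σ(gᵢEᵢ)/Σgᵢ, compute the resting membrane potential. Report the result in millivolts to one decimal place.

Σ gᵢEᵢ = 22·(-97.2) + 14·(-62.7) + 1.1·(51.6) = -2959.44
Σ gᵢ = 22 + 14 + 1.1 = 37.1
Vm = -2959.44 / 37.1 = -79.77 mV

-79.8 mV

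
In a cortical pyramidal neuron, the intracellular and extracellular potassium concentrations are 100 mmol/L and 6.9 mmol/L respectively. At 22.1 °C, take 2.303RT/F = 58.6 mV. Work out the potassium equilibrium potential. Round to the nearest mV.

-68 mV

E = (58.6/z) · log₁₀([K⁺]_out/[K⁺]_in) with z = +1.
= (58.6/1) · log₁₀(6.9/100) = 58.60 · log₁₀(0.069)
= 58.60 · (-1.1612) = -68.04 mV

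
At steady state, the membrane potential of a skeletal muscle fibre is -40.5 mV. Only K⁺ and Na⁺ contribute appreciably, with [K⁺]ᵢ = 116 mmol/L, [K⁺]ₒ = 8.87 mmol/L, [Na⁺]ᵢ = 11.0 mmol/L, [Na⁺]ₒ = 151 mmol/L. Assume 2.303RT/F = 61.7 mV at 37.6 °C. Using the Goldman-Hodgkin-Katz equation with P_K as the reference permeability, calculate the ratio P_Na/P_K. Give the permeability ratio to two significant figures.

Let α = P_Na/P_K. GHK: Vm = 61.7·log₁₀[(Kₒ + α·Naₒ)/(Kᵢ + α·Naᵢ)].
10^(Vm/61.7) = 10^(-40.5/61.7) = 0.2206
So 0.2206·(Kᵢ + α·Naᵢ) = Kₒ + α·Naₒ → α = (0.2206·116.0 − 8.87) / (151.0 − 0.2206·11.0)
α = (25.59 − 8.87) / (151.0 − 2.427) = 16.72/148.6 = 0.1125

0.11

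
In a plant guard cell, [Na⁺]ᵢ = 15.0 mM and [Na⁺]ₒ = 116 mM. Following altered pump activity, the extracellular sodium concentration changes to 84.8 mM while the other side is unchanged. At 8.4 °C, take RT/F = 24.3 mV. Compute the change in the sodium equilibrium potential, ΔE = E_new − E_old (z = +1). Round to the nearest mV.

E_old = (24.3/1)·ln(116/15.0) = 49.71 mV
E_new = (24.3/1)·ln(84.8/15.0) = 42.09 mV
ΔE = 42.09 − (49.71) = -7.61 mV

-8 mV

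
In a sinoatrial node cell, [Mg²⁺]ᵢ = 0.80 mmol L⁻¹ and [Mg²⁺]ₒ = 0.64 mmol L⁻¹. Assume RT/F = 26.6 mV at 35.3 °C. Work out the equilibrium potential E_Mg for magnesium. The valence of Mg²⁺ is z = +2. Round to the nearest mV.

E = (26.6/z) · ln([Mg²⁺]_out/[Mg²⁺]_in) with z = +2.
= (26.6/2) · ln(0.64/0.80) = 13.30 · ln(0.8)
= 13.30 · (-0.2231) = -2.97 mV

-3 mV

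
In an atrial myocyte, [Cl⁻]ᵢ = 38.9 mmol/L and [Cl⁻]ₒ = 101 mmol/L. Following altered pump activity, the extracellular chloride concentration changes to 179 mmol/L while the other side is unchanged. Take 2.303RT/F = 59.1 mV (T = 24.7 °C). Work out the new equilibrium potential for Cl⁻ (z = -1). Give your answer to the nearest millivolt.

After the shift: [Cl⁻]_out = 179, [Cl⁻]_in = 38.9 mmol/L.
E_new = (59.1/-1)·log₁₀(179/38.9) = -59.10 · (0.6629) = -39.18 mV

-39 mV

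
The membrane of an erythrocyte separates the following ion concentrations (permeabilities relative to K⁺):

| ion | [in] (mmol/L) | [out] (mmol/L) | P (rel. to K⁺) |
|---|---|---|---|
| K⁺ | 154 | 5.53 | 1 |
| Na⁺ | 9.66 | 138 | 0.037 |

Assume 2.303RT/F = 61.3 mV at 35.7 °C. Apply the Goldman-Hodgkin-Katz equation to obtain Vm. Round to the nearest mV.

-71 mV

Vm = 61.3 · log₁₀[(Σ P·[cation]ₒ + Σ P·[anion]ᵢ) / (Σ P·[cation]ᵢ + Σ P·[anion]ₒ)]
Numerator = 1×5.53 + 0.037×138 = 10.64
Denominator = 1×154 + 0.037×9.66 = 154.4
Vm = 61.3 · log₁₀(0.068905) = 61.3 × (-1.1617) = -71.22 mV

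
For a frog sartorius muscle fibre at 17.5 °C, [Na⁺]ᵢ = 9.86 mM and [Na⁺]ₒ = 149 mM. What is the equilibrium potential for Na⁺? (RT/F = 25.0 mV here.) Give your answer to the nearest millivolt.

68 mV

E = (25.0/z) · ln([Na⁺]_out/[Na⁺]_in) with z = +1.
= (25.0/1) · ln(149/9.86) = 25.00 · ln(15.11)
= 25.00 · (2.7155) = 67.89 mV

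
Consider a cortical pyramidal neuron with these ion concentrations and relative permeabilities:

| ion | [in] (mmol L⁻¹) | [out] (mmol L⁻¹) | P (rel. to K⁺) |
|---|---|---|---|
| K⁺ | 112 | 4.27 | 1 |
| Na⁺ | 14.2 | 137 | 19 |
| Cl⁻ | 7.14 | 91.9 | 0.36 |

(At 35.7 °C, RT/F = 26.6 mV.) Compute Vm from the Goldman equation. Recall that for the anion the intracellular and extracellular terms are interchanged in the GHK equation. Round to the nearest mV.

49 mV

Vm = 26.6 · ln[(Σ P·[cation]ₒ + Σ P·[anion]ᵢ) / (Σ P·[cation]ᵢ + Σ P·[anion]ₒ)]
Numerator = 1×4.27 + 19×137 + 0.36×7.14 = 2610
Denominator = 1×112 + 19×14.2 + 0.36×91.9 = 414.9
Vm = 26.6 · ln(6.2905) = 26.6 × (1.8390) = 48.92 mV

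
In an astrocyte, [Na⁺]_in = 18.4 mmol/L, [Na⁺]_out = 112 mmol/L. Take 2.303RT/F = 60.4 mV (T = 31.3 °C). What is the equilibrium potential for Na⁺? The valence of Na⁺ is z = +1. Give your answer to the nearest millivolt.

47 mV

E = (60.4/z) · log₁₀([Na⁺]_out/[Na⁺]_in) with z = +1.
= (60.4/1) · log₁₀(112/18.4) = 60.40 · log₁₀(6.087)
= 60.40 · (0.7844) = 47.38 mV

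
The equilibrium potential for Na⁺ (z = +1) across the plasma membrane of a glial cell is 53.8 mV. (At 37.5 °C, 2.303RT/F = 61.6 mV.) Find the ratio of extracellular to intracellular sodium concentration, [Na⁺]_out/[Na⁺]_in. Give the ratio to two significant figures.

7.5

log₁₀([out]/[in]) = E·z/(61.6) = 53.8 × 1 / 61.6 = 0.8734
[out]/[in] = 10^(0.8734) = 7.471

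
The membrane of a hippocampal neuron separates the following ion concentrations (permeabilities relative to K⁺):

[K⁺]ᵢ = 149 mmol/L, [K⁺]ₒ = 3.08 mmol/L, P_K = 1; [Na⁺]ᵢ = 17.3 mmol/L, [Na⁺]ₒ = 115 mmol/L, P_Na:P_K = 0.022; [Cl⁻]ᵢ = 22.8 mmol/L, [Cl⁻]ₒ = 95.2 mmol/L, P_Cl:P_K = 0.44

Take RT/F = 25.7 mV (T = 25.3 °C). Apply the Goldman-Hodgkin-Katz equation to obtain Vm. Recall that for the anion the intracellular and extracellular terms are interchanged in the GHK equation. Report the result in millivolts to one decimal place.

Vm = 25.7 · ln[(Σ P·[cation]ₒ + Σ P·[anion]ᵢ) / (Σ P·[cation]ᵢ + Σ P·[anion]ₒ)]
Numerator = 1×3.08 + 0.022×115 + 0.44×22.8 = 15.64
Denominator = 1×149 + 0.022×17.3 + 0.44×95.2 = 191.3
Vm = 25.7 · ln(0.08178) = 25.7 × (-2.5037) = -64.35 mV

-64.3 mV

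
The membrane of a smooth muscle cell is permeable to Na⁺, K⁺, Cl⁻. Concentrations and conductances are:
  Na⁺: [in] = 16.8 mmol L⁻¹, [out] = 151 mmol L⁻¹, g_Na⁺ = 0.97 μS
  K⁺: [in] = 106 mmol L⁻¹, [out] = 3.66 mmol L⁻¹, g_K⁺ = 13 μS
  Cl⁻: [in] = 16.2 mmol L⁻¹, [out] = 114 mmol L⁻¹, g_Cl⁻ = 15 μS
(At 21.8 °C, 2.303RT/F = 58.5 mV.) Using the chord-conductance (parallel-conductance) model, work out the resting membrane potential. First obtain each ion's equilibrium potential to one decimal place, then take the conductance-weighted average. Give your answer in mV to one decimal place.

E_Na⁺ = (58.5/1)·log₁₀(151/16.8) = 55.8 mV
E_K⁺ = (58.5/1)·log₁₀(3.66/106) = -85.5 mV
E_Cl⁻ = (58.5/-1)·log₁₀(114/16.2) = -49.6 mV
Vm = (Σ gᵢEᵢ)/(Σ gᵢ) = (0.97·55.8 + 13·-85.5 + 15·-49.6) / (0.97 + 13 + 15)
= -1801.37 / 28.97 = -62.18 mV

-62.2 mV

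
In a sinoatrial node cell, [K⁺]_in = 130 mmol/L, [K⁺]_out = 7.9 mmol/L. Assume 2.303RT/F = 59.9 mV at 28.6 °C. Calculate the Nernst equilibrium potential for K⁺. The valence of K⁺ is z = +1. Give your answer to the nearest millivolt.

E = (59.9/z) · log₁₀([K⁺]_out/[K⁺]_in) with z = +1.
= (59.9/1) · log₁₀(7.9/130) = 59.90 · log₁₀(0.06077)
= 59.90 · (-1.2163) = -72.86 mV

-73 mV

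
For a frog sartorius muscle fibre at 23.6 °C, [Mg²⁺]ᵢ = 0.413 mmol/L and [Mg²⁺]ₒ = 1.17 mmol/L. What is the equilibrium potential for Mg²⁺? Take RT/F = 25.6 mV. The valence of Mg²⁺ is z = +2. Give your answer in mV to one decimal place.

13.3 mV

E = (25.6/z) · ln([Mg²⁺]_out/[Mg²⁺]_in) with z = +2.
= (25.6/2) · ln(1.17/0.413) = 12.80 · ln(2.833)
= 12.80 · (1.0413) = 13.33 mV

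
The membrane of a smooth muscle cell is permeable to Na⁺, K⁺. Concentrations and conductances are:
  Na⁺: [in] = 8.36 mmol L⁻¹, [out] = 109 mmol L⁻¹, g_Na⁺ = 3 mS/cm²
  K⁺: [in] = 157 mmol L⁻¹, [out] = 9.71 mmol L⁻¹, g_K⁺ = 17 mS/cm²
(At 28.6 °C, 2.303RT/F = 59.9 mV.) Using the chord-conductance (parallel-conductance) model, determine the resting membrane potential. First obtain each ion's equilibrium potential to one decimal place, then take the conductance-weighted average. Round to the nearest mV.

-52 mV

E_Na⁺ = (59.9/1)·log₁₀(109/8.36) = 66.8 mV
E_K⁺ = (59.9/1)·log₁₀(9.71/157) = -72.4 mV
Vm = (Σ gᵢEᵢ)/(Σ gᵢ) = (3·66.8 + 17·-72.4) / (3 + 17)
= -1030.40 / 20 = -51.52 mV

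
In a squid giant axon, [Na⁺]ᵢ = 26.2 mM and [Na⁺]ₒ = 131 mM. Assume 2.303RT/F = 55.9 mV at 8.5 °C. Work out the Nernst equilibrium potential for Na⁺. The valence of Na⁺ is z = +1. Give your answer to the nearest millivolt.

E = (55.9/z) · log₁₀([Na⁺]_out/[Na⁺]_in) with z = +1.
= (55.9/1) · log₁₀(131/26.2) = 55.90 · log₁₀(5)
= 55.90 · (0.6990) = 39.07 mV

39 mV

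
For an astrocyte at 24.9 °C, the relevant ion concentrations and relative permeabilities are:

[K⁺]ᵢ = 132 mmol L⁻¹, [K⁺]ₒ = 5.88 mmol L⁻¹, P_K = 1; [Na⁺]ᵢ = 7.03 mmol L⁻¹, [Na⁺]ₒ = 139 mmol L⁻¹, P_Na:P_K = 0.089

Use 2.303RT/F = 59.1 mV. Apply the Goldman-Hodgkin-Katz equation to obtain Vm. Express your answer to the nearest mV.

-51 mV

Vm = 59.1 · log₁₀[(Σ P·[cation]ₒ + Σ P·[anion]ᵢ) / (Σ P·[cation]ᵢ + Σ P·[anion]ₒ)]
Numerator = 1×5.88 + 0.089×139 = 18.25
Denominator = 1×132 + 0.089×7.03 = 132.6
Vm = 59.1 · log₁₀(0.13761) = 59.1 × (-0.8613) = -50.91 mV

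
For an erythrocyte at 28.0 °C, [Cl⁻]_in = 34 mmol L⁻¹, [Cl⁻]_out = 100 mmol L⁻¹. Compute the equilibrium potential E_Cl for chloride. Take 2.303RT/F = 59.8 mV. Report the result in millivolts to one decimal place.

-28.0 mV

E = (59.8/z) · log₁₀([Cl⁻]_out/[Cl⁻]_in) with z = -1.
For an anion, dividing by z = -1 reverses the sign.
= (59.8/-1) · log₁₀(100/34) = -59.80 · log₁₀(2.941)
= -59.80 · (0.4685) = -28.02 mV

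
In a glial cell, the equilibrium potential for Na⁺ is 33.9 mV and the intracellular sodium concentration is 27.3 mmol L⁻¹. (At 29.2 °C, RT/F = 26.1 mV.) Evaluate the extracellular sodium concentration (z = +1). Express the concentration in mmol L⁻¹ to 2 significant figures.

Nernst: E = (26.1/1) · ln([out]/[in]), so ln([out]/[in]) = 33.9 × 1 / 26.1 = 1.2989.
[out]/[in] = e^(1.2989) = 3.665.
[out] = 3.665 × 27.3 = 100.1 mmol L⁻¹.

100 mmol L⁻¹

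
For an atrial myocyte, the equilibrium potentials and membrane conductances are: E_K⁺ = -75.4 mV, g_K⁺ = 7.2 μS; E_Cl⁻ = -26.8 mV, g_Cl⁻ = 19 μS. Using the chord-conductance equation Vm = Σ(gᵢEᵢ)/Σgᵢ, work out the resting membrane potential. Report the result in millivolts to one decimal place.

Σ gᵢEᵢ = 7.2·(-75.4) + 19·(-26.8) = -1052.08
Σ gᵢ = 7.2 + 19 = 26.2
Vm = -1052.08 / 26.2 = -40.16 mV

-40.2 mV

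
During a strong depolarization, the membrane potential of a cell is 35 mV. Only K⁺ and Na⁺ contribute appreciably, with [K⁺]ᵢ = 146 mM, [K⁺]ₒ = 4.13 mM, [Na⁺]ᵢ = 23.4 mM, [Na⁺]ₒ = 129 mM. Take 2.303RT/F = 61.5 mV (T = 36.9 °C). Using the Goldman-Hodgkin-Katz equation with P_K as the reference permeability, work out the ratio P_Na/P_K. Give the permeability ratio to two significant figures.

Let α = P_Na/P_K. GHK: Vm = 61.5·log₁₀[(Kₒ + α·Naₒ)/(Kᵢ + α·Naᵢ)].
10^(Vm/61.5) = 10^(35.0/61.5) = 3.7077
So 3.7077·(Kᵢ + α·Naᵢ) = Kₒ + α·Naₒ → α = (3.7077·146.0 − 4.13) / (129.0 − 3.7077·23.4)
α = (541.3 − 4.13) / (129.0 − 86.76) = 537.2/42.24 = 12.72

13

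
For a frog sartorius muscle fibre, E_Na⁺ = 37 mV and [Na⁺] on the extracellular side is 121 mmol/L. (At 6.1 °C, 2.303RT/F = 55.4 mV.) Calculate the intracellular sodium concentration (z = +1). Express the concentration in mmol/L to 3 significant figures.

Nernst: E = (55.4/1) · log₁₀([out]/[in]), so log₁₀([out]/[in]) = 37.0 × 1 / 55.4 = 0.6679.
[out]/[in] = 10^(0.6679) = 4.654.
[in] = 121 / 4.654 = 26 mmol/L.

26.0 mmol/L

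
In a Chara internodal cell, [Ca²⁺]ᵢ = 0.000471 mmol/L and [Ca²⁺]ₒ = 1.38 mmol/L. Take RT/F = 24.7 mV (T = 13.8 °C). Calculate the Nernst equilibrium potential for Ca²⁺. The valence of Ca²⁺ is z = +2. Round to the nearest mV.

E = (24.7/z) · ln([Ca²⁺]_out/[Ca²⁺]_in) with z = +2.
= (24.7/2) · ln(1.38/0.000471) = 12.35 · ln(2930)
= 12.35 · (7.9827) = 98.59 mV

99 mV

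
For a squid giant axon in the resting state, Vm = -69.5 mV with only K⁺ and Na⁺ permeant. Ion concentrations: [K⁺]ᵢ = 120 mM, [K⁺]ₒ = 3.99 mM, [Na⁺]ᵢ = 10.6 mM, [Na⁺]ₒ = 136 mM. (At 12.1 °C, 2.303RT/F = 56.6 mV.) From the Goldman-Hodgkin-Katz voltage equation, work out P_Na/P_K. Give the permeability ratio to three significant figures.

0.0230

Let α = P_Na/P_K. GHK: Vm = 56.6·log₁₀[(Kₒ + α·Naₒ)/(Kᵢ + α·Naᵢ)].
10^(Vm/56.6) = 10^(-69.5/56.6) = 0.059168
So 0.059168·(Kᵢ + α·Naᵢ) = Kₒ + α·Naₒ → α = (0.059168·120.0 − 3.99) / (136.0 − 0.059168·10.6)
α = (7.1 − 3.99) / (136.0 − 0.6272) = 3.11/135.4 = 0.02297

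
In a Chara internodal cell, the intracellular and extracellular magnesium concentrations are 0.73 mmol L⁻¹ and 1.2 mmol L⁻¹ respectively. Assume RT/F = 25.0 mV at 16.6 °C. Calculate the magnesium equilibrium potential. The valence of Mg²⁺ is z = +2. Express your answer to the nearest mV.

6 mV

E = (25.0/z) · ln([Mg²⁺]_out/[Mg²⁺]_in) with z = +2.
= (25.0/2) · ln(1.2/0.73) = 12.50 · ln(1.644)
= 12.50 · (0.4970) = 6.21 mV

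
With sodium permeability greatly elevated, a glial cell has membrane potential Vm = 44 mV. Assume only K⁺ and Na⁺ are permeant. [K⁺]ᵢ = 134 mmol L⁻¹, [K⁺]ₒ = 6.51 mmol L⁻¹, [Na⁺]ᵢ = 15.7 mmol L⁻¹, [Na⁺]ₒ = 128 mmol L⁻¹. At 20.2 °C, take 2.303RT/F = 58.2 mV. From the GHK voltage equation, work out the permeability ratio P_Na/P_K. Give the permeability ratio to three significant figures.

19.7

Let α = P_Na/P_K. GHK: Vm = 58.2·log₁₀[(Kₒ + α·Naₒ)/(Kᵢ + α·Naᵢ)].
10^(Vm/58.2) = 10^(44.0/58.2) = 5.7018
So 5.7018·(Kᵢ + α·Naᵢ) = Kₒ + α·Naₒ → α = (5.7018·134.0 − 6.51) / (128.0 − 5.7018·15.7)
α = (764 − 6.51) / (128.0 − 89.52) = 757.5/38.48 = 19.69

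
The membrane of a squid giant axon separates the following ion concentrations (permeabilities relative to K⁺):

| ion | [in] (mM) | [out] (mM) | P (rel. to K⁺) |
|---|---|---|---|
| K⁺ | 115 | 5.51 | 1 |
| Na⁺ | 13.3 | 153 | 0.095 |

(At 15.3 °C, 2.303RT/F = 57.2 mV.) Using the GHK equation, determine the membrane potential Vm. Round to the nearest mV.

-44 mV

Vm = 57.2 · log₁₀[(Σ P·[cation]ₒ + Σ P·[anion]ᵢ) / (Σ P·[cation]ᵢ + Σ P·[anion]ₒ)]
Numerator = 1×5.51 + 0.095×153 = 20.05
Denominator = 1×115 + 0.095×13.3 = 116.3
Vm = 57.2 · log₁₀(0.17241) = 57.2 × (-0.7634) = -43.67 mV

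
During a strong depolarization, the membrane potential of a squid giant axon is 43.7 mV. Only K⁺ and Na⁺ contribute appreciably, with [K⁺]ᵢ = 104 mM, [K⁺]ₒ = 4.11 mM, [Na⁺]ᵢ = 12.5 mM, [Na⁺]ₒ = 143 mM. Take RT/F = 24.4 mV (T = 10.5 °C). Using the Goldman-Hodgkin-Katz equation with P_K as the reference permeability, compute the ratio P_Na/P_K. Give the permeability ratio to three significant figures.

9.10

Let α = P_Na/P_K. GHK: Vm = 24.4·ln[(Kₒ + α·Naₒ)/(Kᵢ + α·Naᵢ)].
e^(Vm/24.4) = e^(43.7/24.4) = 5.9953
So 5.9953·(Kᵢ + α·Naᵢ) = Kₒ + α·Naₒ → α = (5.9953·104.0 − 4.11) / (143.0 − 5.9953·12.5)
α = (623.5 − 4.11) / (143.0 − 74.94) = 619.4/68.06 = 9.101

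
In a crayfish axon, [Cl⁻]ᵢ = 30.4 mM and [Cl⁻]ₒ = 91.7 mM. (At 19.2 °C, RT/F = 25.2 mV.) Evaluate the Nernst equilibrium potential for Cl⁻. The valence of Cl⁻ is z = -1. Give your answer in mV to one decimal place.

E = (25.2/z) · ln([Cl⁻]_out/[Cl⁻]_in) with z = -1.
For an anion, dividing by z = -1 reverses the sign.
= (25.2/-1) · ln(91.7/30.4) = -25.20 · ln(3.016)
= -25.20 · (1.1041) = -27.82 mV

-27.8 mV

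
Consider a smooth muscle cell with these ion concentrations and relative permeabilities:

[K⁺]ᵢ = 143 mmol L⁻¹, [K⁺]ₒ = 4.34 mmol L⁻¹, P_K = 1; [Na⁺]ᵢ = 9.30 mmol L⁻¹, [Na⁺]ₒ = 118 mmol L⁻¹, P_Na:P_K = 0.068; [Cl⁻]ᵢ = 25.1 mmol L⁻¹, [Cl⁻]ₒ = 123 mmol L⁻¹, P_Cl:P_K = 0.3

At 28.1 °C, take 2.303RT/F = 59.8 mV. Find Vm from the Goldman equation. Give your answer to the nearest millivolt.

-57 mV

Vm = 59.8 · log₁₀[(Σ P·[cation]ₒ + Σ P·[anion]ᵢ) / (Σ P·[cation]ᵢ + Σ P·[anion]ₒ)]
Numerator = 1×4.34 + 0.068×118 + 0.3×25.1 = 19.89
Denominator = 1×143 + 0.068×9.30 + 0.3×123 = 180.5
Vm = 59.8 · log₁₀(0.1102) = 59.8 × (-0.9578) = -57.28 mV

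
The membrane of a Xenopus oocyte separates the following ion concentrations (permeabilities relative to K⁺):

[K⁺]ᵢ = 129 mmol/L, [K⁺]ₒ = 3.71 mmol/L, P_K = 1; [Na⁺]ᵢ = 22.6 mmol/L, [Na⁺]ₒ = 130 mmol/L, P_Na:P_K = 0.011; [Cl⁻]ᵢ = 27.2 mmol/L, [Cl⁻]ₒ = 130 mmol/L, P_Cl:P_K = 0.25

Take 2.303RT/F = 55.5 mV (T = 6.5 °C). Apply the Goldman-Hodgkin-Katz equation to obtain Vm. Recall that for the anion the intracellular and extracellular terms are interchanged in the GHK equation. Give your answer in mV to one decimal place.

Vm = 55.5 · log₁₀[(Σ P·[cation]ₒ + Σ P·[anion]ᵢ) / (Σ P·[cation]ᵢ + Σ P·[anion]ₒ)]
Numerator = 1×3.71 + 0.011×130 + 0.25×27.2 = 11.94
Denominator = 1×129 + 0.011×22.6 + 0.25×130 = 161.7
Vm = 55.5 · log₁₀(0.073818) = 55.5 × (-1.1318) = -62.82 mV

-62.8 mV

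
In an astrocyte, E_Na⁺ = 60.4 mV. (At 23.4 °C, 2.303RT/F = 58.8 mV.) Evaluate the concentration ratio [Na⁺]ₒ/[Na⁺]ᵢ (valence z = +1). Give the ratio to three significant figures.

log₁₀([out]/[in]) = E·z/(58.8) = 60.4 × 1 / 58.8 = 1.0272
[out]/[in] = 10^(1.0272) = 10.65

10.6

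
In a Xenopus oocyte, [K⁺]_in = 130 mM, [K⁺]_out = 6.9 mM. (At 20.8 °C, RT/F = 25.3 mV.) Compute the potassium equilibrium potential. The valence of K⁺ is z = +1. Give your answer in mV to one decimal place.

E = (25.3/z) · ln([K⁺]_out/[K⁺]_in) with z = +1.
= (25.3/1) · ln(6.9/130) = 25.30 · ln(0.05308)
= 25.30 · (-2.9360) = -74.28 mV

-74.3 mV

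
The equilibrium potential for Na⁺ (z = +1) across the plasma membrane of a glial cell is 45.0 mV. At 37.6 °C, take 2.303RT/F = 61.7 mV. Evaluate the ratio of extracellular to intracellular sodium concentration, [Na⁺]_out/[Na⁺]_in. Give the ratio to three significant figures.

5.36

log₁₀([out]/[in]) = E·z/(61.7) = 45.0 × 1 / 61.7 = 0.7293
[out]/[in] = 10^(0.7293) = 5.362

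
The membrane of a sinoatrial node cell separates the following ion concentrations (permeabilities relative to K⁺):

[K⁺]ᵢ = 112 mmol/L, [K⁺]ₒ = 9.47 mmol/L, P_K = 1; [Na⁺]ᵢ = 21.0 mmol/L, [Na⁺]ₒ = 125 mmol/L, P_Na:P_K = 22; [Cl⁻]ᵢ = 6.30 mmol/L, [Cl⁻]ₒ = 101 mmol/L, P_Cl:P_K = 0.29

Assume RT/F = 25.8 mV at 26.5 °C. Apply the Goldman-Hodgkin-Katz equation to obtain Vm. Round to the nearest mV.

39 mV

Vm = 25.8 · ln[(Σ P·[cation]ₒ + Σ P·[anion]ᵢ) / (Σ P·[cation]ᵢ + Σ P·[anion]ₒ)]
Numerator = 1×9.47 + 22×125 + 0.29×6.30 = 2761
Denominator = 1×112 + 22×21.0 + 0.29×101 = 603.3
Vm = 25.8 · ln(4.5771) = 25.8 × (1.5211) = 39.24 mV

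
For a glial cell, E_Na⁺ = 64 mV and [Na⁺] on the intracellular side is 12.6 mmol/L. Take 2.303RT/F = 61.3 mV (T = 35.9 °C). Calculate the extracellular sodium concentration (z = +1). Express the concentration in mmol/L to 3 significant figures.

Nernst: E = (61.3/1) · log₁₀([out]/[in]), so log₁₀([out]/[in]) = 64.0 × 1 / 61.3 = 1.0440.
[out]/[in] = 10^(1.0440) = 11.07.
[out] = 11.07 × 12.6 = 139.4 mmol/L.

139 mmol/L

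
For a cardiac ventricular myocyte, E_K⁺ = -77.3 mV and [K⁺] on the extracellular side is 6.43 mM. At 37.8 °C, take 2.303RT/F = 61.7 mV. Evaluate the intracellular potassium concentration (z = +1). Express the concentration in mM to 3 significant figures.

Nernst: E = (61.7/1) · log₁₀([out]/[in]), so log₁₀([out]/[in]) = -77.3 × 1 / 61.7 = -1.2528.
[out]/[in] = 10^(-1.2528) = 0.05587.
[in] = 6.43 / 0.05587 = 115.1 mM.

115 mM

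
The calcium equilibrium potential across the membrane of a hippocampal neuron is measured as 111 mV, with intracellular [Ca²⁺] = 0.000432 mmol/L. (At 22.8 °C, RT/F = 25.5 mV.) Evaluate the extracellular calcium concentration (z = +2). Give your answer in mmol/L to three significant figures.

2.61 mmol/L

Nernst: E = (25.5/2) · ln([out]/[in]), so ln([out]/[in]) = 111.0 × 2 / 25.5 = 8.7059.
[out]/[in] = e^(8.7059) = 6038.
[out] = 6038 × 0.000432 = 2.609 mmol/L.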